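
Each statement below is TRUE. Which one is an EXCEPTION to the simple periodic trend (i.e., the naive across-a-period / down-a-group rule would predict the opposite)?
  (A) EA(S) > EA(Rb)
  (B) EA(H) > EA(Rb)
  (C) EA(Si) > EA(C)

The general trend: electron affinity increases across a period and decreases down a group.
(A) S (period 3, group 16) vs Rb (period 5, group 1): the stated order agrees with the simple trend.
(B) H (period 1, group 1) vs Rb (period 5, group 1): the stated order agrees with the simple trend.
(C) Si (period 3, group 14) vs C (period 2, group 14): the stated order contradicts the simple trend.
The exception is (C): Si's larger, more diffuse 3p orbitals accept an added electron slightly more readily than C's compact 2p.

(C)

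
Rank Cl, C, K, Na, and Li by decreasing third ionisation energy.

IE_3 is the cost of taking one more electron from the +2 cation: Cl²⁺ still has 5 valence electrons; C²⁺ still has 2 valence electrons; K²⁺ is already 1 electron into the core; Na²⁺ is already 1 electron into the core; Li²⁺ is already 1 electron into the core.
Usually core removal costs more than valence removal, but here the competition is close: a tightly held n=2 valence electron can cost more to remove than an n=3 core electron, so the actual values have to decide it.
Valence configurations: Cl²⁺ [Ne]3s²3p³, C²⁺ [He]2s².
The numbers (kJ/mol): Cl 3822, C 4620, K 4420, Na 6910, Li 11815.
Hence IE_3: Cl < K < C < Na < Li.

Li, Na, C, K, Cl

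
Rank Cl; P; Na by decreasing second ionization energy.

The second ionization energy removes an electron from the +1 ion. For each element: Cl⁺ still has 6 valence electrons; P⁺ still has 4 valence electrons; Na⁺ is the bare [Ne] core.
Pulling an electron out of a noble-gas core costs far more than removing a remaining valence electron, so Na sits at the high end of IE_2.
Valence configurations: Cl⁺ [Ne]3s²3p⁴, P⁺ [Ne]3s²3p².
Tabulated IE_2 (kJ/mol): Cl 2298, P 1907, Na 4562.
Hence IE_2: P < Cl < Na.

Na > Cl > P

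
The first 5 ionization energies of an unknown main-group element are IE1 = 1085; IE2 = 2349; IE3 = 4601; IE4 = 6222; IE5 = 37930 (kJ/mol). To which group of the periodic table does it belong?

Group 14

Look for the largest jump between consecutive ionization energies: IE5/IE4 ≈ 6.1, far larger than any earlier ratio.
That jump marks the point where a core electron is being removed. So the atom has 4 valence electrons.
A main-group element with 4 valence electrons is in group 14.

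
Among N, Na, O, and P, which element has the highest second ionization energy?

Na

After 1 electron has been removed, what remains? N⁺ still has 4 valence electrons; Na⁺ is the bare [Ne] core; O⁺ still has 5 valence electrons; P⁺ still has 4 valence electrons.
Pulling an electron out of a noble-gas core costs far more than removing a remaining valence electron, so Na sits at the high end of IE_2.
Valence configurations: N⁺ [He]2s²2p², O⁺ [He]2s²2p³, P⁺ [Ne]3s²3p².
The numbers (kJ/mol): N 2856, Na 4562, O 3388, P 1907.
Overall IE_2 order: P < N < O < Na.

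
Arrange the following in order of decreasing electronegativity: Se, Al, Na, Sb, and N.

N > Se > Sb > Al > Na

N is in period 2, group 15; Na is in period 3, group 1; Al is in period 3, group 13; Se is in period 4, group 16; Sb is in period 5, group 15.
EN rises left→right (higher Z_eff, smaller atoms) and falls top→bottom (larger, more shielded atoms).
Here both period and group differ, so the two effects have to be weighed against each other.
Al > Na: both are in period 3; the period trend gives Al the larger value.
Sb > Al: the two effects oppose for this pair; the across-period effect wins (2.05 vs 1.61).
Se > Sb: relative to Sb, both the across-period and down-group shifts push Se's electronegativity up.
N > Se: period and group pull opposite ways; the down-group shift dominates (3.04 vs 2.55).
Approximate values (Pauling): N 3.04, Na 0.93, Al 1.61, Se 2.55, Sb 2.05.
So from highest to lowest: N > Se > Sb > Al > Na.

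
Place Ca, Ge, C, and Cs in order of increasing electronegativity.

Cs < Ca < Ge < C

C is in period 2, group 14; Ca is in period 4, group 2; Ge is in period 4, group 14; Cs is in period 6, group 1.
Electronegativity increases across a period and decreases down a group, tracking effective nuclear charge and atomic size.
Here both period and group differ, so the two effects have to be weighed against each other.
Ca > Cs: both effects reinforce here, so Ca is clearly the higher of the two.
Ge > Ca: Ge lies to the right of Ca in period 4, so the across-period effect alone puts Ge higher.
C > Ge: C sits above Ge in group 14, so the down-group effect alone puts C higher.
For reference (Pauling): C 2.55, Ca 1.00, Ge 2.01, Cs 0.79.
So from lowest to highest: Cs < Ca < Ge < C.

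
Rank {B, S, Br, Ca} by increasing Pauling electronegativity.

Ca < B < S < Br

B is in period 2, group 13; S is in period 3, group 16; Ca is in period 4, group 2; Br is in period 4, group 17.
Electronegativity increases across a period and decreases down a group, tracking effective nuclear charge and atomic size.
These span different periods and groups, so the two trends combine.
B > Ca: relative to Ca, both the across-period and down-group shifts push B's electronegativity up.
S > B: the two effects oppose for this pair; the across-period effect wins (2.58 vs 2.04).
Br > S: the two effects oppose for this pair; the across-period effect wins (2.96 vs 2.58).
Approximate values (Pauling): B 2.04, S 2.58, Ca 1.00, Br 2.96.
So from lowest to highest: Ca < B < S < Br.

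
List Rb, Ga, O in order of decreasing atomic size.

Rb, Ga, O

O is in period 2, group 16; Ga is in period 4, group 13; Rb is in period 5, group 1.
Across a period the added protons contract the valence shell; down a group each new principal shell makes the atom larger.
These span different periods and groups, so the two trends combine.
Ga > O: relative to O, both the across-period and down-group shifts push Ga's atomic radius up.
Rb > Ga: both effects reinforce here, so Rb is clearly the larger of the two.
Tabulated atomic radius (pm): O 63, Ga 124, Rb 210.
So from largest to smallest: Rb > Ga > O.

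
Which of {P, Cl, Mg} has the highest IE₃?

Mg

IE_3 is the cost of taking one more electron from the +2 cation: P²⁺ still has 3 valence electrons; Cl²⁺ still has 5 valence electrons; Mg²⁺ is the bare [Ne] core.
Pulling an electron out of a noble-gas core costs far more than removing a remaining valence electron, so Mg sits at the high end of IE_3.
Valence configurations: P²⁺ [Ne]3s²3p¹, Cl²⁺ [Ne]3s²3p³.
The numbers (kJ/mol): P 2914, Cl 3822, Mg 7733.
So the third ionization energies run P < Cl < Mg.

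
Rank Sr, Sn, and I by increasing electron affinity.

Sr < Sn < I

Sr is in period 5, group 2; Sn is in period 5, group 14; I is in period 5, group 17.
Electron affinity generally becomes more exothermic across a period toward the halogens and less exothermic down a group.
All lie in period 5, so electron affinity increases left to right.
So from lowest to highest: Sr < Sn < I.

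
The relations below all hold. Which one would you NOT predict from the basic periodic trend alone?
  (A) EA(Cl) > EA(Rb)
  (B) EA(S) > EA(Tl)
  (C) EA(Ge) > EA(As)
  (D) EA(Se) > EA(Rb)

The general trend: electron affinity increases across a period and decreases down a group.
(A) Cl (period 3, group 17) vs Rb (period 5, group 1): the stated order agrees with the simple trend.
(B) S (period 3, group 16) vs Tl (period 6, group 13): the stated order agrees with the simple trend.
(C) Ge (period 4, group 14) vs As (period 4, group 15): the stated order contradicts the simple trend.
(D) Se (period 4, group 16) vs Rb (period 5, group 1): the stated order agrees with the simple trend.
The exception is (C): adding an electron to As's half-filled 4p³ is unfavourable, so Ge (4p²) has the more exothermic EA.

(C)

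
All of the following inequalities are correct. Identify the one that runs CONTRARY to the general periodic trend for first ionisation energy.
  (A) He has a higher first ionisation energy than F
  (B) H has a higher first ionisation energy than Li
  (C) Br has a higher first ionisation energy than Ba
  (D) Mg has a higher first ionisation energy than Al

(D)

The general trend: first ionisation energy increases across a period and decreases down a group.
(A) He (period 1, group 18) vs F (period 2, group 17): the stated order agrees with the simple trend.
(B) H (period 1, group 1) vs Li (period 2, group 1): the stated order agrees with the simple trend.
(C) Br (period 4, group 17) vs Ba (period 6, group 2): the stated order agrees with the simple trend.
(D) Mg (period 3, group 2) vs Al (period 3, group 13): the stated order contradicts the simple trend.
The exception is (D): Al's single 3p electron is easier to remove than one from Mg's filled 3s².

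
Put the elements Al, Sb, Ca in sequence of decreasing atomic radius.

Al is in period 3, group 13; Ca is in period 4, group 2; Sb is in period 5, group 15.
Across a period the added protons contract the valence shell; down a group each new principal shell makes the atom larger.
Here both period and group differ, so the two effects have to be weighed against each other.
Sb > Al: period and group pull opposite ways; the down-group shift dominates (140 vs 126 pm).
Ca > Sb: the two effects oppose for this pair; the across-period effect wins (171 vs 140 pm).
For reference (pm): Al 126, Ca 171, Sb 140.
So from largest to smallest: Ca > Sb > Al.

Ca > Sb > Al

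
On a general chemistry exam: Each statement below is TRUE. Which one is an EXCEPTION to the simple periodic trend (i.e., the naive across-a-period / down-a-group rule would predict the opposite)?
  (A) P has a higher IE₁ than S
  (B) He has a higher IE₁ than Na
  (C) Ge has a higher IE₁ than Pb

The general trend: IE₁ increases across a period and decreases down a group.
(A) P (period 3, group 15) vs S (period 3, group 16): the stated order contradicts the simple trend.
(B) He (period 1, group 18) vs Na (period 3, group 1): the stated order agrees with the simple trend.
(C) Ge (period 4, group 14) vs Pb (period 6, group 14): the stated order agrees with the simple trend.
The exception is (A): S (3p⁴) ionizes more easily than half-filled P (3p³) because the paired 3p electron in S is pushed out by e⁻–e⁻ repulsion.

(A)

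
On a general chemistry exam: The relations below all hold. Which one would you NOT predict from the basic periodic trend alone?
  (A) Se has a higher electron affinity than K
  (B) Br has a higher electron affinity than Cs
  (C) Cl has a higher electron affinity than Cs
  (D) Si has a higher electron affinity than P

(D)

The general trend: electron affinity increases across a period and decreases down a group.
(A) Se (period 4, group 16) vs K (period 4, group 1): the stated order agrees with the simple trend.
(B) Br (period 4, group 17) vs Cs (period 6, group 1): the stated order agrees with the simple trend.
(C) Cl (period 3, group 17) vs Cs (period 6, group 1): the stated order agrees with the simple trend.
(D) Si (period 3, group 14) vs P (period 3, group 15): the stated order contradicts the simple trend.
The exception is (D): adding an electron to P's half-filled 3p³ is unfavourable, so Si (3p²) has the more exothermic EA.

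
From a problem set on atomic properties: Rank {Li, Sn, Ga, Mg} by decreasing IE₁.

Mg, Sn, Ga, Li

Li is in period 2, group 1; Mg is in period 3, group 2; Ga is in period 4, group 13; Sn is in period 5, group 14.
Across a period the outer electron is held more tightly (higher IE₁); down a group it sits in a higher shell, more shielded, and comes off more easily.
A diagonal step moves right (one effect) and down (the opposite effect) at once.
Ga > Li: period and group pull opposite ways; the across-period shift dominates (579 vs 520 kJ/mol).
Sn > Ga: the two effects oppose for this pair; the across-period effect wins (709 vs 579 kJ/mol).
Mg > Sn: the two effects oppose for this pair; the down-group effect wins (738 vs 709 kJ/mol).
For reference (kJ/mol): Li 520, Mg 738, Ga 579, Sn 709.
So from highest to lowest: Mg > Sn > Ga > Li.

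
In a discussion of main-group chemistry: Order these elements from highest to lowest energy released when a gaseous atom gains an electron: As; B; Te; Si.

Te, Si, As, B

B is in period 2, group 13; Si is in period 3, group 14; As is in period 4, group 15; Te is in period 5, group 16.
Atoms with high Z_eff and room in the valence shell (especially the halogens) have the most exothermic electron affinities.
These sit on a diagonal, where the across-period and down-group effects partly cancel.
As > B: period and group pull opposite ways; the across-period shift dominates (78 vs 27 kJ/mol).
Si > As: the two effects oppose for this pair; the down-group effect wins (134 vs 78 kJ/mol).
Te > Si: the two effects oppose for this pair; the across-period effect wins (190 vs 134 kJ/mol).
Approximate values (kJ/mol): B 27, Si 134, As 78, Te 190.
So from highest to lowest: Te > Si > As > B.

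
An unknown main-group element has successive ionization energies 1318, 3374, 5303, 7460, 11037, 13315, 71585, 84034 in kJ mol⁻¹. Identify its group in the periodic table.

Group 16

Look for the largest jump between consecutive ionization energies: IE7/IE6 ≈ 5.4, far larger than any earlier ratio.
That jump marks the point where a core electron is being removed. So the atom has 6 valence electrons.
A main-group element with 6 valence electrons is in group 16.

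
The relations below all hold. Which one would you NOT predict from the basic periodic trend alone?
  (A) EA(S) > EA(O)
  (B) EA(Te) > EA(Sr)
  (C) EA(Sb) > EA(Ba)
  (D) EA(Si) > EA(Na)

The general trend: electron affinity increases across a period and decreases down a group.
(A) S (period 3, group 16) vs O (period 2, group 16): the stated order contradicts the simple trend.
(B) Te (period 5, group 16) vs Sr (period 5, group 2): the stated order agrees with the simple trend.
(C) Sb (period 5, group 15) vs Ba (period 6, group 2): the stated order agrees with the simple trend.
(D) Si (period 3, group 14) vs Na (period 3, group 1): the stated order agrees with the simple trend.
The exception is (A): the compact 2p subshell of O repels the added electron more than S's larger 3p does.

(A)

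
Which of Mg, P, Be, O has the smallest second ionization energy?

Mg

IE_2 is the cost of taking one more electron from the +1 cation: Mg⁺ still has 1 valence electron; P⁺ still has 4 valence electrons; Be⁺ still has 1 valence electron; O⁺ still has 5 valence electrons.
All are still removing valence electrons, so compare the +1 ions as you would atoms: IE_2 generally rises across a period (higher Z_eff) and falls down a group (larger shell), subject to the usual subshell exceptions.
Valence configurations: Mg⁺ [Ne]3s¹, P⁺ [Ne]3s²3p², Be⁺ [He]2s¹, O⁺ [He]2s²2p³.
Tabulated IE_2 (kJ/mol): Mg 1451, P 1907, Be 1757, O 3388.
Hence IE_2: Mg < Be < P < O.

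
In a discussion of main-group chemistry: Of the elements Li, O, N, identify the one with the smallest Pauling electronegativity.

Li

Li is in period 2, group 1; N is in period 2, group 15; O is in period 2, group 16.
EN rises left→right (higher Z_eff, smaller atoms) and falls top→bottom (larger, more shielded atoms).
All lie in period 2, so electronegativity increases left to right.
The smallest Pauling electronegativity among these belongs to Li.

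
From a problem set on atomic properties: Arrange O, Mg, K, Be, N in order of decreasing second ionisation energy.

IE_2 is the cost of taking one more electron from the +1 cation: O⁺ still has 5 valence electrons; Mg⁺ still has 1 valence electron; K⁺ is the bare [Ar] core; Be⁺ still has 1 valence electron; N⁺ still has 4 valence electrons.
Usually core removal costs more than valence removal, but here the competition is close: a tightly held n=2 valence electron can cost more to remove than an n=3 core electron, so the actual values have to decide it.
Valence configurations: O⁺ [He]2s²2p³, Mg⁺ [Ne]3s¹, Be⁺ [He]2s¹, N⁺ [He]2s²2p².
Tabulated IE_2 (kJ/mol): O 3388, Mg 1451, K 3052, Be 1757, N 2856.
Overall IE_2 order: Mg < Be < N < K < O.

O, K, N, Be, Mg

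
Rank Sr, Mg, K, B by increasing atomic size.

B, Mg, Sr, K

B is in period 2, group 13; Mg is in period 3, group 2; K is in period 4, group 1; Sr is in period 5, group 2.
Across a period the added protons contract the valence shell; down a group each new principal shell makes the atom larger.
Neither a single period nor a single group — weigh both effects.
Mg > B: both effects reinforce here, so Mg is clearly the larger of the two.
Sr > Mg: they share group 2; the group trend gives Sr the larger value.
K > Sr: the two effects oppose for this pair; the across-period effect wins (196 vs 185 pm).
Tabulated atomic radius (pm): B 85, Mg 139, K 196, Sr 185.
So from smallest to largest: B < Mg < Sr < K.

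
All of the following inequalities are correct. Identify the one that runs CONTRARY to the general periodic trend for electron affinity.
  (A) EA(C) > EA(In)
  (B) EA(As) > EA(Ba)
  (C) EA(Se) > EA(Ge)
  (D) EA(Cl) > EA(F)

The general trend: electron affinity increases across a period and decreases down a group.
(A) C (period 2, group 14) vs In (period 5, group 13): the stated order agrees with the simple trend.
(B) As (period 4, group 15) vs Ba (period 6, group 2): the stated order agrees with the simple trend.
(C) Se (period 4, group 16) vs Ge (period 4, group 14): the stated order agrees with the simple trend.
(D) Cl (period 3, group 17) vs F (period 2, group 17): the stated order contradicts the simple trend.
The exception is (D): F's small 2p subshell makes the incoming electron feel strong e⁻–e⁻ repulsion, so Cl actually releases more energy on gaining an electron.

(D)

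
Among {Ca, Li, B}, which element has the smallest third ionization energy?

B

The third ionization energy removes an electron from the +2 ion. For each element: Ca²⁺ is the bare [Ar] core; Li²⁺ is already 1 electron into the core; B²⁺ still has 1 valence electron.
Pulling an electron out of a noble-gas core costs far more than removing a remaining valence electron, so Ca and Li sit at the high end of IE_3.
The numbers (kJ/mol): Ca 4912, Li 11815, B 3660.
So the third ionization energies run B < Ca < Li.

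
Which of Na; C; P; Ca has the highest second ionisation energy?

Na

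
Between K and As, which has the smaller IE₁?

K is in period 4, group 1; As is in period 4, group 15.
Across a period the outer electron is held more tightly (higher IE₁); down a group it sits in a higher shell, more shielded, and comes off more easily.
All lie in period 4, so first ionization energy increases left to right.
So K has the smaller IE₁ (K < As).

K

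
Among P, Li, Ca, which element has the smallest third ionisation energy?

P

Consider each +2 ion: P²⁺ still has 3 valence electrons; Li²⁺ is already 1 electron into the core; Ca²⁺ is the bare [Ar] core.
Pulling an electron out of a noble-gas core costs far more than removing a remaining valence electron, so Ca and Li sit at the high end of IE_3.
Tabulated IE_3 (kJ/mol): P 2914, Li 11815, Ca 4912.
Hence IE_3: P < Ca < Li.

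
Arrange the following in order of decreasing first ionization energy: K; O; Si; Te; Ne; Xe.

O is in period 2, group 16; Ne is in period 2, group 18; Si is in period 3, group 14; K is in period 4, group 1; Te is in period 5, group 16; Xe is in period 5, group 18.
Across a period the outer electron is held more tightly (higher IE₁); down a group it sits in a higher shell, more shielded, and comes off more easily.
These span different periods and groups, so the two trends combine.
Si > K: relative to K, both the across-period and down-group shifts push Si's first ionization energy up.
Te > Si: period and group pull opposite ways; the across-period shift dominates (869 vs 786 kJ/mol).
Xe > Te: Xe lies to the right of Te in period 5, so the across-period effect alone puts Xe higher.
O > Xe: period and group pull opposite ways; the down-group shift dominates (1314 vs 1170 kJ/mol).
Ne > O: Ne lies to the right of O in period 2, so the across-period effect alone puts Ne higher.
For reference (kJ/mol): O 1314, Ne 2081, Si 786, K 419, Te 869, Xe 1170.
So from highest to lowest: Ne > O > Xe > Te > Si > K.

Ne > O > Xe > Te > Si > K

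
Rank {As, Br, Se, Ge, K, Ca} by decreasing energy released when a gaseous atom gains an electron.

Br > Se > Ge > As > K > Ca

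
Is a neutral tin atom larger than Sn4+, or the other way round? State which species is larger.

Forming Sn4+ removes 4 electrons from Sn. Fewer electrons for the same nuclear charge means less shielding and a higher Z_eff on the remaining electrons.
A cation is smaller than its parent atom: Sn4+ < Sn.

Sn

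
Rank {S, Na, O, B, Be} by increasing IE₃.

The third ionization energy removes an electron from the +2 ion. For each element: S²⁺ still has 4 valence electrons; Na²⁺ is already 1 electron into the core; O²⁺ still has 4 valence electrons; B²⁺ still has 1 valence electron; Be²⁺ is the bare [He] core.
Pulling an electron out of a noble-gas core costs far more than removing a remaining valence electron, so Na and Be sit at the high end of IE_3.
Valence configurations: S²⁺ [Ne]3s²3p², O²⁺ [He]2s²2p², B²⁺ [He]2s¹.
Approximate IE_3 values (kJ/mol): S 3357, Na 6910, O 5300, B 3660, Be 14849.
Hence IE_3: S < B < O < Na < Be.

S < B < O < Na < Be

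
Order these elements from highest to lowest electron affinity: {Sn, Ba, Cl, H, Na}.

Cl > Sn > H > Na > Ba

H is in period 1, group 1; Na is in period 3, group 1; Cl is in period 3, group 17; Sn is in period 5, group 14; Ba is in period 6, group 2.
Adding an electron releases more energy for atoms nearer the top right (short of the noble gases).
Neither a single period nor a single group — weigh both effects.
Na > Ba: the two effects oppose for this pair; the down-group effect wins (53 vs 14 kJ/mol).
H > Na: H sits above Na in group 1, so the down-group effect alone puts H higher.
Sn > H: period and group pull opposite ways; the across-period shift dominates (107 vs 73 kJ/mol).
Cl > Sn: both effects reinforce here, so Cl is clearly the higher of the two.
Tabulated electron affinity (kJ/mol): H 73, Na 53, Cl 349, Sn 107, Ba 14.
So from highest to lowest: Cl > Sn > H > Na > Ba.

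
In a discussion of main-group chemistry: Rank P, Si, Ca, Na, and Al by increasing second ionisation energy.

Ca, Si, Al, P, Na

The second ionization energy removes an electron from the +1 ion. For each element: P⁺ still has 4 valence electrons; Si⁺ still has 3 valence electrons; Ca⁺ still has 1 valence electron; Na⁺ is the bare [Ne] core; Al⁺ still has 2 valence electrons.
Pulling an electron out of a noble-gas core costs far more than removing a remaining valence electron, so Na sits at the high end of IE_2.
Valence configurations: P⁺ [Ne]3s²3p², Si⁺ [Ne]3s²3p¹, Ca⁺ [Ar]4s¹, Al⁺ [Ne]3s².
Si⁺ loses a lone 3p electron whereas Al⁺ must break into a filled 3s² pair, so IE_2(Al) > IE_2(Si) even though Si has the higher nuclear charge.
The numbers (kJ/mol): P 1907, Si 1577, Ca 1145, Na 4562, Al 1817.
So the second ionization energies run Ca < Si < Al < P < Na.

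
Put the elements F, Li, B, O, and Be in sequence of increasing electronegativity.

Li < Be < B < O < F

Li is in period 2, group 1; Be is in period 2, group 2; B is in period 2, group 13; O is in period 2, group 16; F is in period 2, group 17.
Smaller atoms with higher effective nuclear charge are more electronegative.
All lie in period 2, so electronegativity increases left to right.
So from lowest to highest: Li < Be < B < O < F.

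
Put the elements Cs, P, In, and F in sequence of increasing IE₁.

F is in period 2, group 17; P is in period 3, group 15; In is in period 5, group 13; Cs is in period 6, group 1.
Across a period the outer electron is held more tightly (higher IE₁); down a group it sits in a higher shell, more shielded, and comes off more easily.
Here both period and group differ, so the two effects have to be weighed against each other.
In > Cs: both effects reinforce here, so In is clearly the higher of the two.
P > In: both effects reinforce here, so P is clearly the higher of the two.
F > P: both effects reinforce here, so F is clearly the higher of the two.
For reference (kJ/mol): F 1681, P 1012, In 558, Cs 376.
So from lowest to highest: Cs < In < P < F.

Cs < In < P < F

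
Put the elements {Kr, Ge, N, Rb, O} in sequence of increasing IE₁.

Rb < Ge < O < Kr < N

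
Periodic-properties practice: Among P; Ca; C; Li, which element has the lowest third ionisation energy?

Consider each +2 ion: P²⁺ still has 3 valence electrons; Ca²⁺ is the bare [Ar] core; C²⁺ still has 2 valence electrons; Li²⁺ is already 1 electron into the core.
Core electrons are held far more tightly than valence electrons, so Ca and Li top the IE_3 order.
Valence configurations: P²⁺ [Ne]3s²3p¹, C²⁺ [He]2s².
The numbers (kJ/mol): P 2914, Ca 4912, C 4620, Li 11815.
Hence IE_3: P < C < Ca < Li.

P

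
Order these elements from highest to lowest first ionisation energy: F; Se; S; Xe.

F is in period 2, group 17; S is in period 3, group 16; Se is in period 4, group 16; Xe is in period 5, group 18.
IE₁ increases left→right with effective nuclear charge and decreases top→bottom as the valence shell moves farther out.
Here both period and group differ, so the two effects have to be weighed against each other.
S > Se: S sits above Se in group 16, so the down-group effect alone puts S higher.
Xe > S: period and group pull opposite ways; the across-period shift dominates (1170 vs 1000 kJ/mol).
F > Xe: period and group pull opposite ways; the down-group shift dominates (1681 vs 1170 kJ/mol).
For reference (kJ/mol): F 1681, S 1000, Se 941, Xe 1170.
So from highest to lowest: F > Xe > S > Se.

F > Xe > S > Se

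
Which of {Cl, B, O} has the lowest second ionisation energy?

After 1 electron has been removed, what remains? Cl⁺ still has 6 valence electrons; B⁺ still has 2 valence electrons; O⁺ still has 5 valence electrons.
All are still removing valence electrons, so compare the +1 ions as you would atoms: IE_2 generally rises across a period (higher Z_eff) and falls down a group (larger shell), subject to the usual subshell exceptions.
Valence configurations: Cl⁺ [Ne]3s²3p⁴, B⁺ [He]2s², O⁺ [He]2s²2p³.
The numbers (kJ/mol): Cl 2298, B 2427, O 3388.
Overall IE_2 order: Cl < B < O.

Cl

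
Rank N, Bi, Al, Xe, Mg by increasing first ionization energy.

First ionization energy rises across a period (greater Z_eff holds electrons more tightly) and falls down a group (valence electrons are farther from the nucleus).
These span different periods and groups, so the two trends combine.
Bi > Al: period and group pull opposite ways; the across-period shift dominates (703 vs 578 kJ/mol).
Mg > Bi: the two effects oppose for this pair; the down-group effect wins (738 vs 703 kJ/mol).
Xe > Mg: period and group pull opposite ways; the across-period shift dominates (1170 vs 738 kJ/mol).
N > Xe: period and group pull opposite ways; the down-group shift dominates (1402 vs 1170 kJ/mol).
Note the exception: Mg has a higher first ionization energy than Al, contrary to the simple trend — Al's single 3p electron is easier to remove than one from Mg's filled 3s².
Approximate values (kJ/mol): N 1402, Mg 738, Al 578, Xe 1170, Bi 703.
So from lowest to highest: Al < Bi < Mg < Xe < N.

Al < Bi < Mg < Xe < N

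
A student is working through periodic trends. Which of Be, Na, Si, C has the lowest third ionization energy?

Si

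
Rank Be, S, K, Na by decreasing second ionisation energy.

Na > K > S > Be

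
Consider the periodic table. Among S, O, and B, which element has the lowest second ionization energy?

The second ionization energy removes an electron from the +1 ion. For each element: S⁺ still has 5 valence electrons; O⁺ still has 5 valence electrons; B⁺ still has 2 valence electrons.
All are still removing valence electrons, so compare the +1 ions as you would atoms: IE_2 generally rises across a period (higher Z_eff) and falls down a group (larger shell), subject to the usual subshell exceptions.
Valence configurations: S⁺ [Ne]3s²3p³, O⁺ [He]2s²2p³, B⁺ [He]2s².
Approximate IE_2 values (kJ/mol): S 2252, O 3388, B 2427.
So the second ionization energies run S < B < O.

S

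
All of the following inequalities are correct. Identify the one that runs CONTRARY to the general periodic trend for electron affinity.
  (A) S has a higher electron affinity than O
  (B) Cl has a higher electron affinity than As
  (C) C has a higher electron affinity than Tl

(A)

The general trend: electron affinity increases across a period and decreases down a group.
(A) S (period 3, group 16) vs O (period 2, group 16): the stated order contradicts the simple trend.
(B) Cl (period 3, group 17) vs As (period 4, group 15): the stated order agrees with the simple trend.
(C) C (period 2, group 14) vs Tl (period 6, group 13): the stated order agrees with the simple trend.
The exception is (A): the compact 2p subshell of O repels the added electron more than S's larger 3p does.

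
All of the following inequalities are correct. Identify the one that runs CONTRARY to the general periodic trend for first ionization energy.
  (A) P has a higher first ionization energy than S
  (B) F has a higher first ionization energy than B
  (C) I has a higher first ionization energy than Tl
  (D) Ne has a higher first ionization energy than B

(A)

The general trend: first ionization energy increases across a period and decreases down a group.
(A) P (period 3, group 15) vs S (period 3, group 16): the stated order contradicts the simple trend.
(B) F (period 2, group 17) vs B (period 2, group 13): the stated order agrees with the simple trend.
(C) I (period 5, group 17) vs Tl (period 6, group 13): the stated order agrees with the simple trend.
(D) Ne (period 2, group 18) vs B (period 2, group 13): the stated order agrees with the simple trend.
The exception is (A): S (3p⁴) ionizes more easily than half-filled P (3p³) because the paired 3p electron in S is pushed out by e⁻–e⁻ repulsion.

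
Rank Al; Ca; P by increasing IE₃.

Al, P, Ca

Consider each +2 ion: Al²⁺ still has 1 valence electron; Ca²⁺ is the bare [Ar] core; P²⁺ still has 3 valence electrons.
Breaking into a closed-shell core is much more expensive than removing a leftover valence electron — Ca has the largest IE_3 here.
Valence configurations: Al²⁺ [Ne]3s¹, P²⁺ [Ne]3s²3p¹.
The numbers (kJ/mol): Al 2745, Ca 4912, P 2914.
Putting it together, IE_3: Al < P < Ca.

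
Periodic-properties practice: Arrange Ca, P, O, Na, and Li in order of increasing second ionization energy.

IE_2 is the cost of taking one more electron from the +1 cation: Ca⁺ still has 1 valence electron; P⁺ still has 4 valence electrons; O⁺ still has 5 valence electrons; Na⁺ is the bare [Ne] core; Li⁺ is the bare [He] core.
Breaking into a closed-shell core is much more expensive than removing a leftover valence electron — Na and Li have the largest IE_2 here.
Valence configurations: Ca⁺ [Ar]4s¹, P⁺ [Ne]3s²3p², O⁺ [He]2s²2p³.
Tabulated IE_2 (kJ/mol): Ca 1145, P 1907, O 3388, Na 4562, Li 7298.
Hence IE_2: Ca < P < O < Na < Li.

Ca < P < O < Na < Li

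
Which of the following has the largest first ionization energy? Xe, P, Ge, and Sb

P is in period 3, group 15; Ge is in period 4, group 14; Sb is in period 5, group 15; Xe is in period 5, group 18.
Removing the outermost electron gets harder across a period and easier down a group.
Neither a single period nor a single group — weigh both effects.
Sb > Ge: period and group pull opposite ways; the across-period shift dominates (831 vs 762 kJ/mol).
P > Sb: P sits above Sb in group 15, so the down-group effect alone puts P higher.
Xe > P: period and group pull opposite ways; the across-period shift dominates (1170 vs 1012 kJ/mol).
For reference (kJ/mol): P 1012, Ge 762, Sb 831, Xe 1170.
The largest first ionization energy among these belongs to Xe.

Xe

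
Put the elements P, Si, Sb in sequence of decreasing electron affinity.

Si, Sb, P

Si is in period 3, group 14; P is in period 3, group 15; Sb is in period 5, group 15.
Atoms with high Z_eff and room in the valence shell (especially the halogens) have the most exothermic electron affinities.
Here both period and group differ, so the two effects have to be weighed against each other.
Sb > P: this pair runs against the simple trend — see the exception note.
Si > Sb: period and group pull opposite ways; the down-group shift dominates (134 vs 103 kJ/mol).
Note the exception: Sb has a higher electron affinity than P, contrary to the simple trend — both are half-filled np³, but the pairing/repulsion penalty for the added electron shrinks as the p orbitals become larger and more diffuse down the group, and for Sb that outweighs the weaker nuclear attraction.
Note the exception: Si has a higher electron affinity than P, contrary to the simple trend — adding an electron to P's half-filled 3p³ is unfavourable, so Si (3p²) has the more exothermic EA.
Tabulated electron affinity (kJ/mol): Si 134, P 72, Sb 103.
So from highest to lowest: Si > Sb > P.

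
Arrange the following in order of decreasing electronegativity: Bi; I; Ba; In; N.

EN rises left→right (higher Z_eff, smaller atoms) and falls top→bottom (larger, more shielded atoms).
These span different periods and groups, so the two trends combine.
In > Ba: both effects reinforce here, so In is clearly the higher of the two.
Bi > In: period and group pull opposite ways; the across-period shift dominates (2.02 vs 1.78).
I > Bi: both effects reinforce here, so I is clearly the higher of the two.
N > I: the two effects oppose for this pair; the down-group effect wins (3.04 vs 2.66).
Tabulated electronegativity (Pauling): N 3.04, In 1.78, I 2.66, Ba 0.89, Bi 2.02.
So from highest to lowest: N > I > Bi > In > Ba.

N, I, Bi, In, Ba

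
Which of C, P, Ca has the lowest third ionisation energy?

P

The third ionization energy removes an electron from the +2 ion. For each element: C²⁺ still has 2 valence electrons; P²⁺ still has 3 valence electrons; Ca²⁺ is the bare [Ar] core.
Breaking into a closed-shell core is much more expensive than removing a leftover valence electron — Ca has the largest IE_3 here.
Valence configurations: C²⁺ [He]2s², P²⁺ [Ne]3s²3p¹.
Approximate IE_3 values (kJ/mol): C 4620, P 2914, Ca 4912.
Putting it together, IE_3: P < C < Ca.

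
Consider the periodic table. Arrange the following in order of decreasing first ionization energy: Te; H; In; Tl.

H > Te > Tl > In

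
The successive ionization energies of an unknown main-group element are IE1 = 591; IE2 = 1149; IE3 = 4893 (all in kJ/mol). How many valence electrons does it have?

2

Look for the largest jump between consecutive ionization energies: IE3/IE2 ≈ 4.3, far larger than any earlier ratio.
That jump marks the point where a core electron is being removed. So the atom has 2 valence electrons.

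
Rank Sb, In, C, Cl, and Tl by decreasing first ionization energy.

Cl > C > Sb > Tl > In

IE₁ increases left→right with effective nuclear charge and decreases top→bottom as the valence shell moves farther out.
These span different periods and groups, so the two trends combine.
Tl > In: this pair runs against the simple trend — see the exception note.
Sb > Tl: both effects reinforce here, so Sb is clearly the higher of the two.
C > Sb: period and group pull opposite ways; the down-group shift dominates (1086 vs 831 kJ/mol).
Cl > C: the two effects oppose for this pair; the across-period effect wins (1251 vs 1086 kJ/mol).
Note the exception: Tl has a higher first ionization energy than In, contrary to the simple trend — relativistic 6s stabilisation and poor 4f/5d shielding distort the trend for the heavy p-block elements.
Tabulated first ionization energy (kJ/mol): C 1086, Cl 1251, In 558, Sb 831, Tl 589.
So from highest to lowest: Cl > C > Sb > Tl > In.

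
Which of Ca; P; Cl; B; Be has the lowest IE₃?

P

The third ionization energy removes an electron from the +2 ion. For each element: Ca²⁺ is the bare [Ar] core; P²⁺ still has 3 valence electrons; Cl²⁺ still has 5 valence electrons; B²⁺ still has 1 valence electron; Be²⁺ is the bare [He] core.
Pulling an electron out of a noble-gas core costs far more than removing a remaining valence electron, so Ca and Be sit at the high end of IE_3.
Valence configurations: P²⁺ [Ne]3s²3p¹, Cl²⁺ [Ne]3s²3p³, B²⁺ [He]2s¹.
Tabulated IE_3 (kJ/mol): Ca 4912, P 2914, Cl 3822, B 3660, Be 14849.
Putting it together, IE_3: P < B < Cl < Ca < Be.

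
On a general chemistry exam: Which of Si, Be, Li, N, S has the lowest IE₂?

Si

Consider each +1 ion: Si⁺ still has 3 valence electrons; Be⁺ still has 1 valence electron; Li⁺ is the bare [He] core; N⁺ still has 4 valence electrons; S⁺ still has 5 valence electrons.
Breaking into a closed-shell core is much more expensive than removing a leftover valence electron — Li has the largest IE_2 here.
Valence configurations: Si⁺ [Ne]3s²3p¹, Be⁺ [He]2s¹, N⁺ [He]2s²2p², S⁺ [Ne]3s²3p³.
Tabulated IE_2 (kJ/mol): Si 1577, Be 1757, Li 7298, N 2856, S 2252.
Overall IE_2 order: Si < Be < S < N < Li.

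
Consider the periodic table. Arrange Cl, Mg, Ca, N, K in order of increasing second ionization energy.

Ca, Mg, Cl, N, K

After 1 electron has been removed, what remains? Cl⁺ still has 6 valence electrons; Mg⁺ still has 1 valence electron; Ca⁺ still has 1 valence electron; N⁺ still has 4 valence electrons; K⁺ is the bare [Ar] core.
Breaking into a closed-shell core is much more expensive than removing a leftover valence electron — K has the largest IE_2 here.
Valence configurations: Cl⁺ [Ne]3s²3p⁴, Mg⁺ [Ne]3s¹, Ca⁺ [Ar]4s¹, N⁺ [He]2s²2p².
The numbers (kJ/mol): Cl 2298, Mg 1451, Ca 1145, N 2856, K 3052.
Overall IE_2 order: Ca < Mg < Cl < N < K.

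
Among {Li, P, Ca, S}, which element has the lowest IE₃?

P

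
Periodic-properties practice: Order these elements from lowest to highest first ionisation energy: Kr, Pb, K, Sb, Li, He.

K, Li, Pb, Sb, Kr, He

He is in period 1, group 18; Li is in period 2, group 1; K is in period 4, group 1; Kr is in period 4, group 18; Sb is in period 5, group 15; Pb is in period 6, group 14.
Removing the outermost electron gets harder across a period and easier down a group.
Here both period and group differ, so the two effects have to be weighed against each other.
Li > K: Li sits above K in group 1, so the down-group effect alone puts Li higher.
Pb > Li: the two effects oppose for this pair; the across-period effect wins (716 vs 520 kJ/mol).
Sb > Pb: relative to Pb, both the across-period and down-group shifts push Sb's first ionization energy up.
Kr > Sb: relative to Sb, both the across-period and down-group shifts push Kr's first ionization energy up.
He > Kr: He sits above Kr in group 18, so the down-group effect alone puts He higher.
For reference (kJ/mol): He 2372, Li 520, K 419, Kr 1351, Sb 831, Pb 716.
So from lowest to highest: K < Li < Pb < Sb < Kr < He.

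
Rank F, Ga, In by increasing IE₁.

F is in period 2, group 17; Ga is in period 4, group 13; In is in period 5, group 13.
Removing the outermost electron gets harder across a period and easier down a group.
Here both period and group differ, so the two effects have to be weighed against each other.
Ga > In: they share group 13; the group trend gives Ga the larger value.
F > Ga: both effects reinforce here, so F is clearly the higher of the two.
Tabulated first ionization energy (kJ/mol): F 1681, Ga 579, In 558.
So from lowest to highest: In < Ga < F.

In, Ga, F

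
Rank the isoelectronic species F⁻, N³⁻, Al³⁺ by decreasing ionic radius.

N³⁻ > F⁻ > Al³⁺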